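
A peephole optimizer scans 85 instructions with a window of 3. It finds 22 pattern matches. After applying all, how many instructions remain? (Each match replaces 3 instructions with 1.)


Each match removes 2 instructions.
Total removed = 22 * 2 = 44
Remaining = 85 - 44 = 41

41


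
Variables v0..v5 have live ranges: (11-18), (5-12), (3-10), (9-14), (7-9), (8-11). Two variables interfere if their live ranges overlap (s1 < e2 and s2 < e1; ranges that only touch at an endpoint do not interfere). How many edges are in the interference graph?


Check all pairs for overlapping intervals.
Two intervals (s1,e1) and (s2,e2) overlap if s1 < e2 and s2 < e1.
v0 (11-18) vs v1..v5: overlaps v1, v3 -> 2
v1 (5-12) vs v2..v5: overlaps v2, v3, v4, v5 -> 4
v2 (3-10) vs v3..v5: overlaps v3, v4, v5 -> 3
v3 (9-14) vs v4..v5: overlaps v5 -> 1
v4 (7-9) vs v5: overlaps v5 -> 1
Total overlapping pairs = 2 + 4 + 3 + 1 + 1 = 11

11


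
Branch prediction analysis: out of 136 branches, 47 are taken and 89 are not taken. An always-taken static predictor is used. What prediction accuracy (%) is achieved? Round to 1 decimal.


Predictor: always-taken
Correct predictions = 47
Accuracy = 47 / 136 * 100 = 34.6%

34.6


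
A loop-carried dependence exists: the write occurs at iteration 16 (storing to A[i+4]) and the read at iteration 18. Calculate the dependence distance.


Distance = read iteration - write iteration
= 18 - 16 = 2

2


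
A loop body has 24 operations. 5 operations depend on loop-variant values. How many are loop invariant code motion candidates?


Invariant candidates = total - loop-dependent
= 24 - 5 = 19

19


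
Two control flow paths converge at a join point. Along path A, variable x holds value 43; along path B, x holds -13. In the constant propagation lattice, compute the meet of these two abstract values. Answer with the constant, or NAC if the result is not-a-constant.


Meet operation: if both paths give the same constant, result is that constant; if they differ, result is NAC (not-a-constant).
Path A: 43, Path B: -13 -> differ
Result: not-a-constant -> NAC

NAC


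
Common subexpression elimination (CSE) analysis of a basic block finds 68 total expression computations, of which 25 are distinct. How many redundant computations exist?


CSE count = total expressions - unique expressions
= 68 - 25 = 43

43


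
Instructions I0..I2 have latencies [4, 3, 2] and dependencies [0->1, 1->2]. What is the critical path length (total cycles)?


Compute longest path through dependency graph: dist(Ik) = max over predecessors of dist + latency(Ik).
dist(I0) = latency 4 = 4
dist(I1) = dist(I0) + 3 = 4 + 3 = 7
dist(I2) = dist(I1) + 2 = 7 + 2 = 9
Critical path = max dist = 9

9


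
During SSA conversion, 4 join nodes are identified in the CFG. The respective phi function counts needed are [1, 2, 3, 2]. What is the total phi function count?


Total phi functions = sum of phi functions at each join node
= 1 + 2 + 3 + 2 = 8

8


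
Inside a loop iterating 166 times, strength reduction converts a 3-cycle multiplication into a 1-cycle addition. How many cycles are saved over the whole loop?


Per-iteration saving = 3 - 1 = 2
Total saved = 166 * 2 = 332

332


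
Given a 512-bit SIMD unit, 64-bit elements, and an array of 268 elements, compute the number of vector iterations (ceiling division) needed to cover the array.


Width = 512 / 64 = 8 elements per vector op
Iterations = ceil(268 / 8) = 34

34


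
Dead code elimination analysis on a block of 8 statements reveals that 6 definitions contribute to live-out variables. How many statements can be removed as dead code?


Dead code = total statements - live definitions
= 8 - 6 = 2

2


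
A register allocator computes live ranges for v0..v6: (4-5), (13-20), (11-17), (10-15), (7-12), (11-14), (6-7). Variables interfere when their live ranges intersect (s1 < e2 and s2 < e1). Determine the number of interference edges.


Check all pairs for overlapping intervals.
Two intervals (s1,e1) and (s2,e2) overlap if s1 < e2 and s2 < e1.
v0 (4-5) vs v1..v6: overlaps none -> 0
v1 (13-20) vs v2..v6: overlaps v2, v3, v5 -> 3
v2 (11-17) vs v3..v6: overlaps v3, v4, v5 -> 3
v3 (10-15) vs v4..v6: overlaps v4, v5 -> 2
v4 (7-12) vs v5..v6: overlaps v5 -> 1
v5 (11-14) vs v6: overlaps none -> 0
Total overlapping pairs = 0 + 3 + 3 + 2 + 1 + 0 = 9

9


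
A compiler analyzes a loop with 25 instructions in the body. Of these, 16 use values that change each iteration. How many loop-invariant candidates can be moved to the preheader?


Invariant candidates = total - loop-dependent
= 25 - 16 = 9

9


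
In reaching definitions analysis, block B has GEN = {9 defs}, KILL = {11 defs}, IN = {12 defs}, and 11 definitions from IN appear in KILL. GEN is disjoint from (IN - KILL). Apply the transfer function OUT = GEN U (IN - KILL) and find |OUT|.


IN - KILL: 12 - 11 = 1 surviving definitions
OUT = GEN + surviving = 9 + 1 = 10

10


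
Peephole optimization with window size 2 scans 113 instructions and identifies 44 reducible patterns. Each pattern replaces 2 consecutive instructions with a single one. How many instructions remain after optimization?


Each match removes 1 instructions.
Total removed = 44 * 1 = 44
Remaining = 113 - 44 = 69

69


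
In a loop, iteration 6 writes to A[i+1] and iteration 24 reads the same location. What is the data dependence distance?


Distance = read iteration - write iteration
= 24 - 6 = 18

18


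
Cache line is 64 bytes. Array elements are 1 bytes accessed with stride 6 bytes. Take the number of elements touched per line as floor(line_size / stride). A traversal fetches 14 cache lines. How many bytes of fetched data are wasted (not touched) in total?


Elements per line = floor(64 / 6) = 10
Bytes used per line = 10 * 1 = 10
Wasted per line = 64 - 10 = 54
Total wasted = 54 * 14 = 756

756


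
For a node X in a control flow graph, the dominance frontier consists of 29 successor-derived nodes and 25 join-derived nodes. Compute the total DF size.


DF(X) = direct successor contributions + join point contributions
= 29 + 25 = 54

54


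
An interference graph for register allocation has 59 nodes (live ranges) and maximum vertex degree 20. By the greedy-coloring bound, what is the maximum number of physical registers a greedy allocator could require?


Greedy coloring never needs more than (max_degree + 1) colors: when coloring a vertex, at most max_degree neighbors are already colored.
Upper bound = 20 + 1 = 21

21


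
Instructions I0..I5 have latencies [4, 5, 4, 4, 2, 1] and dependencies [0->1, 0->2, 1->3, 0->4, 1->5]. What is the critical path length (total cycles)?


Compute longest path through dependency graph: dist(Ik) = max over predecessors of dist + latency(Ik).
dist(I0) = latency 4 = 4
dist(I1) = dist(I0) + 5 = 4 + 5 = 9
dist(I2) = dist(I0) + 4 = 4 + 4 = 8
dist(I3) = dist(I1) + 4 = 9 + 4 = 13
dist(I4) = dist(I0) + 2 = 4 + 2 = 6
dist(I5) = dist(I1) + 1 = 9 + 1 = 10
Critical path = max dist = 13

13


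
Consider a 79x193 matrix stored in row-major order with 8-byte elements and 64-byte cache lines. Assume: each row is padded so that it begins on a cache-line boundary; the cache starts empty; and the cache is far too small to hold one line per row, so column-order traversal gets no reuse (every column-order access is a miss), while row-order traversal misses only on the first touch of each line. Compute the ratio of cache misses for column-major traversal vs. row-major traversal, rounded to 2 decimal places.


Each row occupies 193 * 8 = 1544 bytes and starts on a line boundary, so it spans ceil(1544 / 64) = 25 cache lines.
Row-major traversal misses (one per line touched): 79 * ceil(193 * 8 / 64) = 1975
Column-major traversal misses (no reuse, every access misses): 79 * 193 = 15247
Ratio = 15247 / 1975 = 7.72

7.72


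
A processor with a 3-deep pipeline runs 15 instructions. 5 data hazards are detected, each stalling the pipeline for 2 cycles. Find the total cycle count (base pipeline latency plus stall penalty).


Base cycles = 3 + 15 - 1 = 17
Total stalls = 5 * 2 = 10
Total = 17 + 10 = 27

27


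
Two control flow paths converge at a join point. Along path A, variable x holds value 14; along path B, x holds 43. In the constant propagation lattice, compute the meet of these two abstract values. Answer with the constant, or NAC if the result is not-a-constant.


Meet operation: if both paths give the same constant, result is that constant; if they differ, result is NAC (not-a-constant).
Path A: 14, Path B: 43 -> differ
Result: not-a-constant -> NAC

NAC


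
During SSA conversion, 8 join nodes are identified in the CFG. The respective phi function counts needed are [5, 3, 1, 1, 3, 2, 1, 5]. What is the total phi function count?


Total phi functions = sum of phi functions at each join node
= 5 + 3 + 1 + 1 + 3 + 2 + 1 + 5 = 21

21


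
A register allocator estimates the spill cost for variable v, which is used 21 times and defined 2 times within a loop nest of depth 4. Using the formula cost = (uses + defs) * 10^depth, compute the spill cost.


uses + defs = 21 + 2 = 23
10^4 = 10000
Spill cost = 23 * 10000 = 230000

230000


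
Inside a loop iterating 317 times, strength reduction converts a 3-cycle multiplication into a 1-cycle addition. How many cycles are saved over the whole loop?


Per-iteration saving = 3 - 1 = 2
Total saved = 317 * 2 = 634

634


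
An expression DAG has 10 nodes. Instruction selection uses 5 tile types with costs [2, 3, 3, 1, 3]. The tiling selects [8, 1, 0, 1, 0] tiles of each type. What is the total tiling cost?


Total cost = sum(count_i * cost_i)
= 8*2 + 1*3 + 0*3 + 1*1 + 0*3
= 20

20


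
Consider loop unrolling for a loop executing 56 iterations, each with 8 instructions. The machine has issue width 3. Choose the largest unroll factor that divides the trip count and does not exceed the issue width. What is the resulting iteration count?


Largest divisor of 56 <= 3 is 2
New iterations = 56 / 2 = 28

28


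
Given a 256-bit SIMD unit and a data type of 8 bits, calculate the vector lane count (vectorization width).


Width = SIMD bits / data type bits
= 256 / 8 = 32

32


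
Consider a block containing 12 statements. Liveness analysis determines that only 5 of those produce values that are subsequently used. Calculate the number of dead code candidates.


Dead code = total statements - live definitions
= 12 - 5 = 7

7


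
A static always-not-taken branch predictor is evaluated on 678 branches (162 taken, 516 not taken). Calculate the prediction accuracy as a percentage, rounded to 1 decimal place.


Predictor: always-not-taken
Correct predictions = 516
Accuracy = 516 / 678 * 100 = 76.1%

76.1


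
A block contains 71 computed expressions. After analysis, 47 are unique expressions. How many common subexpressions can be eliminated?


CSE count = total expressions - unique expressions
= 71 - 47 = 24

24


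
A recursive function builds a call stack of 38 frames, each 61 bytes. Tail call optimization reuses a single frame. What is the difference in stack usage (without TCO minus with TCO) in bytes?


Without TCO: 38 * 61 = 2318 bytes
With TCO: reuse 1 frame = 61 bytes
Savings = 2318 - 61 = 2257

2257


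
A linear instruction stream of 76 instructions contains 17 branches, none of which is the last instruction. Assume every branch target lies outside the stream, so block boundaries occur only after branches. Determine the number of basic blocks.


With no in-sequence branch targets, the leaders are the first instruction plus the instruction after each branch.
Number of basic blocks = branches + 1
= 17 + 1 = 18

18


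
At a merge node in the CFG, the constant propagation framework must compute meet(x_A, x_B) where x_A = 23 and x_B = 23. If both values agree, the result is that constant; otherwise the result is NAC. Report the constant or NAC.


Meet operation: if both paths give the same constant, result is that constant; if they differ, result is NAC (not-a-constant).
Path A: 23, Path B: 23 -> equal
Result: constant -> 23

23


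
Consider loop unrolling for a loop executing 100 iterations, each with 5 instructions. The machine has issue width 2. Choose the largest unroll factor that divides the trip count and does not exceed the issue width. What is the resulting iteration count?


Largest divisor of 100 <= 2 is 2
New iterations = 100 / 2 = 50

50


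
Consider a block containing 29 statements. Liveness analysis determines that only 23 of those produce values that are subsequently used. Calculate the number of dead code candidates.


Dead code = total statements - live definitions
= 29 - 23 = 6

6


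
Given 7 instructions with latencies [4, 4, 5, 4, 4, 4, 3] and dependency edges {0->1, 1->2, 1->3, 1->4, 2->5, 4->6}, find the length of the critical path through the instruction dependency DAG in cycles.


Compute longest path through dependency graph: dist(Ik) = max over predecessors of dist + latency(Ik).
dist(I0) = latency 4 = 4
dist(I1) = dist(I0) + 4 = 4 + 4 = 8
dist(I2) = dist(I1) + 5 = 8 + 5 = 13
dist(I3) = dist(I1) + 4 = 8 + 4 = 12
dist(I4) = dist(I1) + 4 = 8 + 4 = 12
dist(I5) = dist(I2) + 4 = 13 + 4 = 17
dist(I6) = dist(I4) + 3 = 12 + 3 = 15
Critical path = max dist = 17

17


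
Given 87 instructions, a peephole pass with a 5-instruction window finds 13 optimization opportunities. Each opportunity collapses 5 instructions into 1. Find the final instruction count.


Each match removes 4 instructions.
Total removed = 13 * 4 = 52
Remaining = 87 - 52 = 35

35


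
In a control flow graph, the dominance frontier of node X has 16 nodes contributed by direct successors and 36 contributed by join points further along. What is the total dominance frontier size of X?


DF(X) = direct successor contributions + join point contributions
= 16 + 36 = 52

52


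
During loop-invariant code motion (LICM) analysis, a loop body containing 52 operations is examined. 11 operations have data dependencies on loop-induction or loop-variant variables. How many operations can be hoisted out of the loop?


Invariant candidates = total - loop-dependent
= 52 - 11 = 41

41


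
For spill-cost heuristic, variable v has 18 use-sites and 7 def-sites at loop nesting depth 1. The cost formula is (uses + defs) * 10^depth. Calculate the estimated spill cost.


uses + defs = 18 + 7 = 25
10^1 = 10
Spill cost = 25 * 10 = 250

250


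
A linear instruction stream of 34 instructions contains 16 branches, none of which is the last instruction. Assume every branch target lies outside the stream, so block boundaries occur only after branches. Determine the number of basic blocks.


With no in-sequence branch targets, the leaders are the first instruction plus the instruction after each branch.
Number of basic blocks = branches + 1
= 16 + 1 = 17

17


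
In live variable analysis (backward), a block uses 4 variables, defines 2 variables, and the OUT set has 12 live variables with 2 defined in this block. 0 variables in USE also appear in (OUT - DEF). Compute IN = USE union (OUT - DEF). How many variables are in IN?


OUT - DEF: 12 - 2 = 10
|IN| = |USE| + |OUT - DEF| - |USE ∩ (OUT - DEF)| = 4 + 10 - 0 = 14

14


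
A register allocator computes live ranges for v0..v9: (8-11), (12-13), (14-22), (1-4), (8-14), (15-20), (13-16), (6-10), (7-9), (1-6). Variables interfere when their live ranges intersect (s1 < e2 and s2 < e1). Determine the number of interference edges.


Check all pairs for overlapping intervals.
Two intervals (s1,e1) and (s2,e2) overlap if s1 < e2 and s2 < e1.
v0 (8-11) vs v1..v9: overlaps v4, v7, v8 -> 3
v1 (12-13) vs v2..v9: overlaps v4 -> 1
v2 (14-22) vs v3..v9: overlaps v5, v6 -> 2
v3 (1-4) vs v4..v9: overlaps v9 -> 1
v4 (8-14) vs v5..v9: overlaps v6, v7, v8 -> 3
v5 (15-20) vs v6..v9: overlaps v6 -> 1
v6 (13-16) vs v7..v9: overlaps none -> 0
v7 (6-10) vs v8..v9: overlaps v8 -> 1
v8 (7-9) vs v9: overlaps none -> 0
Total overlapping pairs = 3 + 1 + 2 + 1 + 3 + 1 + 0 + 1 + 0 = 12

12


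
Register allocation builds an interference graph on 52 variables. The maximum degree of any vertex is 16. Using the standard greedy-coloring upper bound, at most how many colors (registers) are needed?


Greedy coloring never needs more than (max_degree + 1) colors: when coloring a vertex, at most max_degree neighbors are already colored.
Upper bound = 16 + 1 = 17

17


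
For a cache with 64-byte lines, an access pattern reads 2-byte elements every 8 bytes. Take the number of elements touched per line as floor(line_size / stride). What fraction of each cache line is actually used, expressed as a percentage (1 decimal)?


Elements per cache line = floor(64 / 8) = 8
Bytes used = 8 * 2 = 16
Utilization = 16 / 64 * 100 = 25.0%

25.0


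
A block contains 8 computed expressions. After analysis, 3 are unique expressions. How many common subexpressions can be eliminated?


CSE count = total expressions - unique expressions
= 8 - 3 = 5

5


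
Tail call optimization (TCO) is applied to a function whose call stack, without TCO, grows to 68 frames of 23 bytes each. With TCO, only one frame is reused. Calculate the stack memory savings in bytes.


Without TCO: 68 * 23 = 1564 bytes
With TCO: reuse 1 frame = 23 bytes
Savings = 1564 - 23 = 1541

1541


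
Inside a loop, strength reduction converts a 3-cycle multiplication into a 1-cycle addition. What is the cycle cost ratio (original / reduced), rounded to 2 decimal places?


Ratio = mult_cost / add_cost = 3 / 1 = 3.0

3.0


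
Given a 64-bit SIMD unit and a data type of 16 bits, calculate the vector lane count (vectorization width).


Width = SIMD bits / data type bits
= 64 / 16 = 4

4


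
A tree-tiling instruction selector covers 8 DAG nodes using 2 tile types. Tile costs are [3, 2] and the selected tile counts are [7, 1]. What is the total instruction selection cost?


Total cost = sum(count_i * cost_i)
= 7*3 + 1*2
= 23

23


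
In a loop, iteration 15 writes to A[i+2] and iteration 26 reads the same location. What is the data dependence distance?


Distance = read iteration - write iteration
= 26 - 15 = 11

11


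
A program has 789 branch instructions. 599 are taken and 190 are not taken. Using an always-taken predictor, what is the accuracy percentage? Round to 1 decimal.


Predictor: always-taken
Correct predictions = 599
Accuracy = 599 / 789 * 100 = 75.9%

75.9


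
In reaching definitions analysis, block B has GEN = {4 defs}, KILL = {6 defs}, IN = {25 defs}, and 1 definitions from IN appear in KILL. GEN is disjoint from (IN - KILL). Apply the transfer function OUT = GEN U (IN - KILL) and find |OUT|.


IN - KILL: 25 - 1 = 24 surviving definitions
OUT = GEN + surviving = 4 + 24 = 28

28


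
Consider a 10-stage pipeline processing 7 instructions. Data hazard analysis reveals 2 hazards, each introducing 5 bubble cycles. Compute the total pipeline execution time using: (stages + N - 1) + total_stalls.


Base cycles = 10 + 7 - 1 = 16
Total stalls = 2 * 5 = 10
Total = 16 + 10 = 26

26


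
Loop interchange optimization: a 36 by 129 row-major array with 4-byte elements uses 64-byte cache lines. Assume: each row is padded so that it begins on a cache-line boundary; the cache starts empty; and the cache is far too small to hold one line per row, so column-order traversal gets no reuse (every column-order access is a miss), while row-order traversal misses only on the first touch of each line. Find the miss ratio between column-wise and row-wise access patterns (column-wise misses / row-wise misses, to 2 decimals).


Each row occupies 129 * 4 = 516 bytes and starts on a line boundary, so it spans ceil(516 / 64) = 9 cache lines.
Row-major traversal misses (one per line touched): 36 * ceil(129 * 4 / 64) = 324
Column-major traversal misses (no reuse, every access misses): 36 * 129 = 4644
Ratio = 4644 / 324 = 14.33

14.33


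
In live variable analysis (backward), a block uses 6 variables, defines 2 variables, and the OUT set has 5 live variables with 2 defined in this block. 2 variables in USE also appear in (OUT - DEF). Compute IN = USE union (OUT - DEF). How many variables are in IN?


OUT - DEF: 5 - 2 = 3
|IN| = |USE| + |OUT - DEF| - |USE ∩ (OUT - DEF)| = 6 + 3 - 2 = 7

7


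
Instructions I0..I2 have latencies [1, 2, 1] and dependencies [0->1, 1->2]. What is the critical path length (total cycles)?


Compute longest path through dependency graph: dist(Ik) = max over predecessors of dist + latency(Ik).
dist(I0) = latency 1 = 1
dist(I1) = dist(I0) + 2 = 1 + 2 = 3
dist(I2) = dist(I1) + 1 = 3 + 1 = 4
Critical path = max dist = 4

4


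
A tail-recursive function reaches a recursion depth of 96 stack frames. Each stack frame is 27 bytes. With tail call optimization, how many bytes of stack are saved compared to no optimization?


Without TCO: 96 * 27 = 2592 bytes
With TCO: reuse 1 frame = 27 bytes
Savings = 2592 - 27 = 2565

2565


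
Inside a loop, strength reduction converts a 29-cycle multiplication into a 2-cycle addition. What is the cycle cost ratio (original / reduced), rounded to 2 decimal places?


Ratio = mult_cost / add_cost = 29 / 2 = 14.5

14.5


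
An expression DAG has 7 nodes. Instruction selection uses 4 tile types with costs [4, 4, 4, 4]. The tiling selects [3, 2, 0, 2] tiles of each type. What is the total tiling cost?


Total cost = sum(count_i * cost_i)
= 3*4 + 2*4 + 0*4 + 2*4
= 28

28


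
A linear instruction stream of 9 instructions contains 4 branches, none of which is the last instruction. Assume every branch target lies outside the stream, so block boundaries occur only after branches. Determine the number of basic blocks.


With no in-sequence branch targets, the leaders are the first instruction plus the instruction after each branch.
Number of basic blocks = branches + 1
= 4 + 1 = 5

5


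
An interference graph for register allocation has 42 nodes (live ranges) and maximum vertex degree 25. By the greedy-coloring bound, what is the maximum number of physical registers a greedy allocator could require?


Greedy coloring never needs more than (max_degree + 1) colors: when coloring a vertex, at most max_degree neighbors are already colored.
Upper bound = 25 + 1 = 26

26


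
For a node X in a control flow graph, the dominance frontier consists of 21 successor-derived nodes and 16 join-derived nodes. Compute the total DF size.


DF(X) = direct successor contributions + join point contributions
= 21 + 16 = 37

37


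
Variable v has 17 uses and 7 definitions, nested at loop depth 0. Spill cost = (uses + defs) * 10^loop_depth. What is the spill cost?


uses + defs = 17 + 7 = 24
10^0 = 1
Spill cost = 24 * 1 = 24

24


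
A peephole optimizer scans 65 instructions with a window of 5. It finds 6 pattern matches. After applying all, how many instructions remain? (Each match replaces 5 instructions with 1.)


Each match removes 4 instructions.
Total removed = 6 * 4 = 24
Remaining = 65 - 24 = 41

41


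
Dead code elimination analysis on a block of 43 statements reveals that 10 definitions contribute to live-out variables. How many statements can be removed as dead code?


Dead code = total statements - live definitions
= 43 - 10 = 33

33


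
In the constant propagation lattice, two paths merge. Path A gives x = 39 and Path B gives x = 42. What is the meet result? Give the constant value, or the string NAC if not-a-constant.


Meet operation: if both paths give the same constant, result is that constant; if they differ, result is NAC (not-a-constant).
Path A: 39, Path B: 42 -> differ
Result: not-a-constant -> NAC

NAC


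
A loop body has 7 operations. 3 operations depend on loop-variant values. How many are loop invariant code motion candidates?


Invariant candidates = total - loop-dependent
= 7 - 3 = 4

4


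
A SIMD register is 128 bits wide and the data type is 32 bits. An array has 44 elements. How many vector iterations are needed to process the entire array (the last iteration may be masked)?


Width = 128 / 32 = 4 elements per vector op
Iterations = ceil(44 / 4) = 11

11


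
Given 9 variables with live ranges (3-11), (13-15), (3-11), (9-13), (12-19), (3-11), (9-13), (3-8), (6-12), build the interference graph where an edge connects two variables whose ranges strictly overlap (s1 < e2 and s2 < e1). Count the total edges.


Check all pairs for overlapping intervals.
Two intervals (s1,e1) and (s2,e2) overlap if s1 < e2 and s2 < e1.
v0 (3-11) vs v1..v8: overlaps v2, v3, v5, v6, v7, v8 -> 6
v1 (13-15) vs v2..v8: overlaps v4 -> 1
v2 (3-11) vs v3..v8: overlaps v3, v5, v6, v7, v8 -> 5
v3 (9-13) vs v4..v8: overlaps v4, v5, v6, v8 -> 4
v4 (12-19) vs v5..v8: overlaps v6 -> 1
v5 (3-11) vs v6..v8: overlaps v6, v7, v8 -> 3
v6 (9-13) vs v7..v8: overlaps v8 -> 1
v7 (3-8) vs v8: overlaps v8 -> 1
Total overlapping pairs = 6 + 1 + 5 + 4 + 1 + 3 + 1 + 1 = 22

22


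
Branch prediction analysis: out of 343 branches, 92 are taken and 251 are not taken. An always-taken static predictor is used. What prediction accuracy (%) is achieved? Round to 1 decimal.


Predictor: always-taken
Correct predictions = 92
Accuracy = 92 / 343 * 100 = 26.8%

26.8


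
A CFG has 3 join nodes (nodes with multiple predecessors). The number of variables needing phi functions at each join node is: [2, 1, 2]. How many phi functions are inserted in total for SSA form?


Total phi functions = sum of phi functions at each join node
= 2 + 1 + 2 = 5

5


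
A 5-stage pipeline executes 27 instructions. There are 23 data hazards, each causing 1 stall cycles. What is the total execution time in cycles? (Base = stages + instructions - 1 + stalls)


Base cycles = 5 + 27 - 1 = 31
Total stalls = 23 * 1 = 23
Total = 31 + 23 = 54

54


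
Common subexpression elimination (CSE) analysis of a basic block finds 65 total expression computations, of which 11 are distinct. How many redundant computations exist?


CSE count = total expressions - unique expressions
= 65 - 11 = 54

54


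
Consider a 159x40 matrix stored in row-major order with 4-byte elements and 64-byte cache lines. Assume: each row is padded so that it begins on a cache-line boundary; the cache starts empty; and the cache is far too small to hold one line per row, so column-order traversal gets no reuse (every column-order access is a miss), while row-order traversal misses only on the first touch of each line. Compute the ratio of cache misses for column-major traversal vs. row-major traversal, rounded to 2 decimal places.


Each row occupies 40 * 4 = 160 bytes and starts on a line boundary, so it spans ceil(160 / 64) = 3 cache lines.
Row-major traversal misses (one per line touched): 159 * ceil(40 * 4 / 64) = 477
Column-major traversal misses (no reuse, every access misses): 159 * 40 = 6360
Ratio = 6360 / 477 = 13.33

13.33


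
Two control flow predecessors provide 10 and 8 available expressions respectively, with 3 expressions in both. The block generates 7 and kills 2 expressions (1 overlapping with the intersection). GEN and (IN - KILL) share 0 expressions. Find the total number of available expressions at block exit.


IN = intersection of predecessors = 3
IN - KILL = 3 - 1 = 2
|OUT| = |GEN| + |IN - KILL| - |GEN ∩ (IN - KILL)| = 7 + 2 - 0 = 9

9


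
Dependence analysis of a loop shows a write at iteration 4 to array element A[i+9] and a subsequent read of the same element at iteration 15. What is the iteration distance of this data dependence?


Distance = read iteration - write iteration
= 15 - 4 = 11

11


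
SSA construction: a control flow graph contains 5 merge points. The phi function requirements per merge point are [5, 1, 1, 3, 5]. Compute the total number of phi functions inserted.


Total phi functions = sum of phi functions at each join node
= 5 + 1 + 1 + 3 + 5 = 15

15


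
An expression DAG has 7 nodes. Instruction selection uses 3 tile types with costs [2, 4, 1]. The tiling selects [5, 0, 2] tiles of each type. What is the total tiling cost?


Total cost = sum(count_i * cost_i)
= 5*2 + 0*4 + 2*1
= 12

12


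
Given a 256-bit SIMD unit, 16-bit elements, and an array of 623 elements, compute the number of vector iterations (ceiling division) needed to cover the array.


Width = 256 / 16 = 16 elements per vector op
Iterations = ceil(623 / 16) = 39

39


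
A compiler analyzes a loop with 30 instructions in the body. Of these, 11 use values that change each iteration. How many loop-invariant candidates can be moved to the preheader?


Invariant candidates = total - loop-dependent
= 30 - 11 = 19

19


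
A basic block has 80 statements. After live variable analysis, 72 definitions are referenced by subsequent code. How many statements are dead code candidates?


Dead code = total statements - live definitions
= 80 - 72 = 8

8


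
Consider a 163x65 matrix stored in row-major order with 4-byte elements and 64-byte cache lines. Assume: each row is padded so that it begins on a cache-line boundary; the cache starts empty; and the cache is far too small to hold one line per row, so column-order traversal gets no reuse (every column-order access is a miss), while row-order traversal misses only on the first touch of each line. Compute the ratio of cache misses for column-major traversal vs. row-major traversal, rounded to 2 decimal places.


Each row occupies 65 * 4 = 260 bytes and starts on a line boundary, so it spans ceil(260 / 64) = 5 cache lines.
Row-major traversal misses (one per line touched): 163 * ceil(65 * 4 / 64) = 815
Column-major traversal misses (no reuse, every access misses): 163 * 65 = 10595
Ratio = 10595 / 815 = 13.0

13.0


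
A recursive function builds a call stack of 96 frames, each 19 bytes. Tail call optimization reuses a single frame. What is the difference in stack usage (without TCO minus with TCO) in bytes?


Without TCO: 96 * 19 = 1824 bytes
With TCO: reuse 1 frame = 19 bytes
Savings = 1824 - 19 = 1805

1805


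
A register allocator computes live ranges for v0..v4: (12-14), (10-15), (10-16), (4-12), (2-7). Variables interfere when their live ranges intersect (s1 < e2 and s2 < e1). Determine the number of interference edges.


Check all pairs for overlapping intervals.
Two intervals (s1,e1) and (s2,e2) overlap if s1 < e2 and s2 < e1.
v0 (12-14) vs v1..v4: overlaps v1, v2 -> 2
v1 (10-15) vs v2..v4: overlaps v2, v3 -> 2
v2 (10-16) vs v3..v4: overlaps v3 -> 1
v3 (4-12) vs v4: overlaps v4 -> 1
Total overlapping pairs = 2 + 2 + 1 + 1 = 6

6


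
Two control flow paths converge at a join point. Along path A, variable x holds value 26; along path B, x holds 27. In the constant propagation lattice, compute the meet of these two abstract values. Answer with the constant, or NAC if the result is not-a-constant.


Meet operation: if both paths give the same constant, result is that constant; if they differ, result is NAC (not-a-constant).
Path A: 26, Path B: 27 -> differ
Result: not-a-constant -> NAC

NAC


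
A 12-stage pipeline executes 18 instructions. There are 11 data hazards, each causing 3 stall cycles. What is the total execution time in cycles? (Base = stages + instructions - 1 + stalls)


Base cycles = 12 + 18 - 1 = 29
Total stalls = 11 * 3 = 33
Total = 29 + 33 = 62

62


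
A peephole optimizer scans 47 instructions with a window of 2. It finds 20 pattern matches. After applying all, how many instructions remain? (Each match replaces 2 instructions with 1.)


Each match removes 1 instructions.
Total removed = 20 * 1 = 20
Remaining = 47 - 20 = 27

27


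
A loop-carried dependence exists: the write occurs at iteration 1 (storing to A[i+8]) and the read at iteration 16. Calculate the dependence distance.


Distance = read iteration - write iteration
= 16 - 1 = 15

15


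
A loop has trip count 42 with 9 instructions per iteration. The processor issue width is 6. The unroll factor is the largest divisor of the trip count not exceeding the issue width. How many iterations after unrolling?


Largest divisor of 42 <= 6 is 6
New iterations = 42 / 6 = 7

7


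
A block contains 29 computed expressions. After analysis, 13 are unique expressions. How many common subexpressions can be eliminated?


CSE count = total expressions - unique expressions
= 29 - 13 = 16

16


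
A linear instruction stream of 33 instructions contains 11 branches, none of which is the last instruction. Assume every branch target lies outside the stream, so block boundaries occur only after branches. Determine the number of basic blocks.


With no in-sequence branch targets, the leaders are the first instruction plus the instruction after each branch.
Number of basic blocks = branches + 1
= 11 + 1 = 12

12


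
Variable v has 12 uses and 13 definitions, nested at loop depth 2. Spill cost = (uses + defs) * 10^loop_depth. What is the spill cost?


uses + defs = 12 + 13 = 25
10^2 = 100
Spill cost = 25 * 100 = 2500

2500


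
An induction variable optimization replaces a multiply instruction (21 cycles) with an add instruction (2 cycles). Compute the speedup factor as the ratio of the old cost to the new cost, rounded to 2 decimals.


Ratio = mult_cost / add_cost = 21 / 2 = 10.5

10.5


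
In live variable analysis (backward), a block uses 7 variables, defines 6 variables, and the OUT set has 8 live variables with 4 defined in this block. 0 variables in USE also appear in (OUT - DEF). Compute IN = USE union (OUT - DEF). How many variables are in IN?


OUT - DEF: 8 - 4 = 4
|IN| = |USE| + |OUT - DEF| - |USE ∩ (OUT - DEF)| = 7 + 4 - 0 = 11

11


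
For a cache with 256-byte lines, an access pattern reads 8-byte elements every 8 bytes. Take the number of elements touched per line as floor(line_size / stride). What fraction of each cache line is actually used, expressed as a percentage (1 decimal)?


Elements per cache line = floor(256 / 8) = 32
Bytes used = 32 * 8 = 256
Utilization = 256 / 256 * 100 = 100.0%

100.0


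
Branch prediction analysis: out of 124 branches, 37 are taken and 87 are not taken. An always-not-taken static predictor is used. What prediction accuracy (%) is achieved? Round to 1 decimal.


Predictor: always-not-taken
Correct predictions = 87
Accuracy = 87 / 124 * 100 = 70.2%

70.2


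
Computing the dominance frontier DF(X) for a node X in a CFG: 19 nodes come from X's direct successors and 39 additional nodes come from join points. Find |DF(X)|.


DF(X) = direct successor contributions + join point contributions
= 19 + 39 = 58

58


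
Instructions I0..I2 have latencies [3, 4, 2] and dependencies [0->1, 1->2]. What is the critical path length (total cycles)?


Compute longest path through dependency graph: dist(Ik) = max over predecessors of dist + latency(Ik).
dist(I0) = latency 3 = 3
dist(I1) = dist(I0) + 4 = 3 + 4 = 7
dist(I2) = dist(I1) + 2 = 7 + 2 = 9
Critical path = max dist = 9

9


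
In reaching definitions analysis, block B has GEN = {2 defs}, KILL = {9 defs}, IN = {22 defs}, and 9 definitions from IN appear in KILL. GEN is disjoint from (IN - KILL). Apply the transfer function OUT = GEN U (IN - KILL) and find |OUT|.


IN - KILL: 22 - 9 = 13 surviving definitions
OUT = GEN + surviving = 2 + 13 = 15

15


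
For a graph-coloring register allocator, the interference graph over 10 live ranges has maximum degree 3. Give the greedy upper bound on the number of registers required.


Greedy coloring never needs more than (max_degree + 1) colors: when coloring a vertex, at most max_degree neighbors are already colored.
Upper bound = 3 + 1 = 4

4


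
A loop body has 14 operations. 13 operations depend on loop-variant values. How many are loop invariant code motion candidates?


Invariant candidates = total - loop-dependent
= 14 - 13 = 1

1


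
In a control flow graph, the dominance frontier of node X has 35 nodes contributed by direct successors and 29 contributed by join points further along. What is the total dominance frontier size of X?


DF(X) = direct successor contributions + join point contributions
= 35 + 29 = 64

64


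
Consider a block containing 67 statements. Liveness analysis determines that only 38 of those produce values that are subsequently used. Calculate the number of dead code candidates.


Dead code = total statements - live definitions
= 67 - 38 = 29

29


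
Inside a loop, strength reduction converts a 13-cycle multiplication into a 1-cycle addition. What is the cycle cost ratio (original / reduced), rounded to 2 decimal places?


Ratio = mult_cost / add_cost = 13 / 1 = 13.0

13.0


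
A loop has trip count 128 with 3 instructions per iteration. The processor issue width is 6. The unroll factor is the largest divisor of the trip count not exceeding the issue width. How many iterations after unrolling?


Largest divisor of 128 <= 6 is 4
New iterations = 128 / 4 = 32

32


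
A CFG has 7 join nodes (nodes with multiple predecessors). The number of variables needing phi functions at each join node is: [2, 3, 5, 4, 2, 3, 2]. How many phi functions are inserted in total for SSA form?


Total phi functions = sum of phi functions at each join node
= 2 + 3 + 5 + 4 + 2 + 3 + 2 = 21

21


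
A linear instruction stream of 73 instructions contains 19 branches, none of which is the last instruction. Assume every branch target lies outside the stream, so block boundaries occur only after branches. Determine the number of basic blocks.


With no in-sequence branch targets, the leaders are the first instruction plus the instruction after each branch.
Number of basic blocks = branches + 1
= 19 + 1 = 20

20


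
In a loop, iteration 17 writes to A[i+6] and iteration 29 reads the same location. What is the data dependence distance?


Distance = read iteration - write iteration
= 29 - 17 = 12

12


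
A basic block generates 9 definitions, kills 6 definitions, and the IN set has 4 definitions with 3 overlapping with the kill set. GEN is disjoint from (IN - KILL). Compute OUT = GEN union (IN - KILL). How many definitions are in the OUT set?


IN - KILL: 4 - 3 = 1 surviving definitions
OUT = GEN + surviving = 9 + 1 = 10

10


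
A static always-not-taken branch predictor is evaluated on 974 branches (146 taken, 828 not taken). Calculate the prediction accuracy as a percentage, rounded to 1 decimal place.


Predictor: always-not-taken
Correct predictions = 828
Accuracy = 828 / 974 * 100 = 85.0%

85.0


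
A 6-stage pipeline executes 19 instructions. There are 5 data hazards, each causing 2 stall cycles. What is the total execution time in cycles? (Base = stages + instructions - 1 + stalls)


Base cycles = 6 + 19 - 1 = 24
Total stalls = 5 * 2 = 10
Total = 24 + 10 = 34

34


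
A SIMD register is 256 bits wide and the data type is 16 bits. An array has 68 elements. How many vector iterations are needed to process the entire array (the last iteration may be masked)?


Width = 256 / 16 = 16 elements per vector op
Iterations = ceil(68 / 16) = 5

5


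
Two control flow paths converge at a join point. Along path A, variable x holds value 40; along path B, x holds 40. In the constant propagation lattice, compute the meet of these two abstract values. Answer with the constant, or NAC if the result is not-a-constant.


Meet operation: if both paths give the same constant, result is that constant; if they differ, result is NAC (not-a-constant).
Path A: 40, Path B: 40 -> equal
Result: constant -> 40

40


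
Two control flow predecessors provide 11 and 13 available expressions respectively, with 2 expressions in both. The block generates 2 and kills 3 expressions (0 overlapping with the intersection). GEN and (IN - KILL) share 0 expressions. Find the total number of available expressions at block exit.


IN = intersection of predecessors = 2
IN - KILL = 2 - 0 = 2
|OUT| = |GEN| + |IN - KILL| - |GEN ∩ (IN - KILL)| = 2 + 2 - 0 = 4

4
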